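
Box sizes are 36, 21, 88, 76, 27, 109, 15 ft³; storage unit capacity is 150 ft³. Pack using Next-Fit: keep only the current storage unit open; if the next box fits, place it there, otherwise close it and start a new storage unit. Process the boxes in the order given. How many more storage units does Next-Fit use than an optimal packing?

0

Next-Fit: [36,21,88] [76,27] [109,15] → 3 storage units.
Total size 372 ft³; any packing needs at least ⌈372/150⌉ = 3 storage units.
So 3 is already optimal.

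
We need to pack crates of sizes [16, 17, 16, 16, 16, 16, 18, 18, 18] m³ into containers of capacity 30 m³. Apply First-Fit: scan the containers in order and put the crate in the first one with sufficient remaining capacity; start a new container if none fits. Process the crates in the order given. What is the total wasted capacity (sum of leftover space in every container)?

119

container 1: place 16 m³, 14 m³ left
container 2: place 17 m³, 13 m³ left
container 3: place 16 m³, 14 m³ left
container 4: place 16 m³, 14 m³ left
container 5: place 16 m³, 14 m³ left
container 6: place 16 m³, 14 m³ left
container 7: place 18 m³, 12 m³ left
container 8: place 18 m³, 12 m³ left
container 9: place 18 m³, 12 m³ left
9 containers × 30 m³ = 270 m³; used 151 m³; unused 119 m³.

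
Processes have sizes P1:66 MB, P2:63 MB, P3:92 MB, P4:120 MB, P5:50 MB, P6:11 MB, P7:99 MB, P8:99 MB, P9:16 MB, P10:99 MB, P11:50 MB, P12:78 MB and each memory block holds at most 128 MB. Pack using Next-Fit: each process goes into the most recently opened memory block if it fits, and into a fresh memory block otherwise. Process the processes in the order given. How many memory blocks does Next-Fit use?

9

memory block 1: place P1 (66 MB), 62 MB left
memory block 2: place P2 (63 MB), 65 MB left
memory block 3: place P3 (92 MB), 36 MB left
memory block 4: place P4 (120 MB), 8 MB left
memory block 5: place P5 (50 MB), 78 MB left
memory block 5: place P6 (11 MB), 67 MB left
memory block 6: place P7 (99 MB), 29 MB left
memory block 7: place P8 (99 MB), 29 MB left
memory block 7: place P9 (16 MB), 13 MB left
memory block 8: place P10 (99 MB), 29 MB left
memory block 9: place P11 (50 MB), 78 MB left
memory block 9: place P12 (78 MB), 0 MB left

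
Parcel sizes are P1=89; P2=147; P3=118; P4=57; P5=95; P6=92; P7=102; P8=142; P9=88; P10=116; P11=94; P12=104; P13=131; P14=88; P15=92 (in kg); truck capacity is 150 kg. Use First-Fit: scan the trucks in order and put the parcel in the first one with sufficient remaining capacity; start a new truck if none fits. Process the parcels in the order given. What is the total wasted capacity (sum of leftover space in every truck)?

545

truck 1: place P1 (89 kg), 61 kg left
truck 2: place P2 (147 kg), 3 kg left
truck 3: place P3 (118 kg), 32 kg left
truck 1: place P4 (57 kg), 4 kg left
truck 4: place P5 (95 kg), 55 kg left
truck 5: place P6 (92 kg), 58 kg left
truck 6: place P7 (102 kg), 48 kg left
truck 7: place P8 (142 kg), 8 kg left
truck 8: place P9 (88 kg), 62 kg left
truck 9: place P10 (116 kg), 34 kg left
truck 10: place P11 (94 kg), 56 kg left
truck 11: place P12 (104 kg), 46 kg left
truck 12: place P13 (131 kg), 19 kg left
truck 13: place P14 (88 kg), 62 kg left
truck 14: place P15 (92 kg), 58 kg left
14 trucks × 150 kg = 2100 kg; used 1555 kg; unused 545 kg.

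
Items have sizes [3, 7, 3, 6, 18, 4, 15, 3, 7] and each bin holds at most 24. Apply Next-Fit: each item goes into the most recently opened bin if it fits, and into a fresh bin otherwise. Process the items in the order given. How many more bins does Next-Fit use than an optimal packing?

Next-Fit: [3,7,3,6] [18,4] [15,3] [7] → 4 bins.
Total size 66; any packing needs at least ⌈66/24⌉ = 3 bins.
An optimal packing achieves that bound: [18,6] [15,7] [7,4,3,3,3] → 3 bins.
Excess: 4 − 3 = 1.

1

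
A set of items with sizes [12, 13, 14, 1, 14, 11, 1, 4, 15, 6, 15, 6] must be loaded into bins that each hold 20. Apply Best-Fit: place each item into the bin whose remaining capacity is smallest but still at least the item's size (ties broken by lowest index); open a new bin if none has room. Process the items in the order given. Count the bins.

7 bins

Put 12 in bin 1; 8 remain.
Put 13 in bin 2; 7 remain.
Put 14 in bin 3; 6 remain.
Put 1 in bin 3; 5 remain.
Put 14 in bin 4; 6 remain.
Put 11 in bin 5; 9 remain.
Put 1 in bin 3; 4 remain.
Put 4 in bin 3; 0 remain.
Put 15 in bin 6; 5 remain.
Put 6 in bin 4; 0 remain.
Put 15 in bin 7; 5 remain.
Put 6 in bin 2; 1 remain.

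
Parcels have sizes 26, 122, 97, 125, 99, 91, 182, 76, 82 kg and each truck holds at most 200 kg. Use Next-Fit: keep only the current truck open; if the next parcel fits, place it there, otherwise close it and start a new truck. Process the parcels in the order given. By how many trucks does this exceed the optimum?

1

Next-Fit: [26,122] [97] [125] [99,91] [182] [76,82] → 6 trucks.
Total size 900 kg; any packing needs at least ⌈900/200⌉ = 5 trucks.
An optimal packing achieves that bound: [182] [125,26] [122,76] [99,97] [91,82] → 5 trucks.
Excess: 6 − 5 = 1.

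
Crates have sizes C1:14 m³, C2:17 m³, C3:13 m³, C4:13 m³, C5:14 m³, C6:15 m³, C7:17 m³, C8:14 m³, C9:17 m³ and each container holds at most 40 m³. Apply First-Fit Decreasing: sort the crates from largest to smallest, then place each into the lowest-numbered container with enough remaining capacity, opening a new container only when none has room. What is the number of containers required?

Sorted descending: 17, 17, 17, 15, 14, 14, 14, 13, 13.
Put 17 m³ in container 1; 23 m³ remain.
Put 17 m³ in container 1; 6 m³ remain.
Put 17 m³ in container 2; 23 m³ remain.
Put 15 m³ in container 2; 8 m³ remain.
Put 14 m³ in container 3; 26 m³ remain.
Put 14 m³ in container 3; 12 m³ remain.
Put 14 m³ in container 4; 26 m³ remain.
Put 13 m³ in container 4; 13 m³ remain.
Put 13 m³ in container 4; 0 m³ remain.

4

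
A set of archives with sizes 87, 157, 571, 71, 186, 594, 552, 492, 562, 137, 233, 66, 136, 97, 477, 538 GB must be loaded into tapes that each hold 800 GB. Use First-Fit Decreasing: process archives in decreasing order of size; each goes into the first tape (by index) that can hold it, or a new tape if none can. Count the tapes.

Sorted descending: 594, 571, 562, 552, 538, 492, 477, 233, 186, 157, 137, 136, 97, 87, 71, 66.
tape 1: place 594 GB, 206 GB left
tape 2: place 571 GB, 229 GB left
tape 3: place 562 GB, 238 GB left
tape 4: place 552 GB, 248 GB left
tape 5: place 538 GB, 262 GB left
tape 6: place 492 GB, 308 GB left
tape 7: place 477 GB, 323 GB left
tape 3: place 233 GB, 5 GB left
tape 1: place 186 GB, 20 GB left
tape 2: place 157 GB, 72 GB left
tape 4: place 137 GB, 111 GB left
tape 5: place 136 GB, 126 GB left
tape 4: place 97 GB, 14 GB left
tape 5: place 87 GB, 39 GB left
tape 2: place 71 GB, 1 GB left
tape 6: place 66 GB, 242 GB left
Final tapes: [594,186] [571,157,71] [562,233] [552,137,97] [538,136,87] [492,66] [477].

7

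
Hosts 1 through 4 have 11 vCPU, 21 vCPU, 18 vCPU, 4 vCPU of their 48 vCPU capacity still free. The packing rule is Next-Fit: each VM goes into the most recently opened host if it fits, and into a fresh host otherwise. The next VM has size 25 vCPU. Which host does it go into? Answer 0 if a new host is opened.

0

Next-Fit only looks at host 4, which has 4 vCPU free.
25 vCPU does not fit, so a new host is opened.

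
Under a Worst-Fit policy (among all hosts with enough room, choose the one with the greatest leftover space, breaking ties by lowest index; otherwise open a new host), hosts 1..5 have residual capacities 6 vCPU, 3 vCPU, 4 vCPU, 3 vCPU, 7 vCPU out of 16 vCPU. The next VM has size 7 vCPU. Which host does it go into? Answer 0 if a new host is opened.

5

Hosts with room: host 5 (7 vCPU).
Most room is host 5 with 7 vCPU free.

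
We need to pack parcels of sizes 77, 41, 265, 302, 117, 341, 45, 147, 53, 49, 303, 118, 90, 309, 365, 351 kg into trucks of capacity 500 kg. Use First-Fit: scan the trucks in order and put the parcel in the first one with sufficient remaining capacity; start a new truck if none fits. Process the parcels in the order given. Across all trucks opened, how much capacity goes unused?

77 kg → truck 1 (remaining 423 kg)
41 kg → truck 1 (remaining 382 kg)
265 kg → truck 1 (remaining 117 kg)
302 kg → truck 2 (remaining 198 kg)
117 kg → truck 1 (remaining 0 kg)
341 kg → truck 3 (remaining 159 kg)
45 kg → truck 2 (remaining 153 kg)
147 kg → truck 2 (remaining 6 kg)
53 kg → truck 3 (remaining 106 kg)
49 kg → truck 3 (remaining 57 kg)
303 kg → truck 4 (remaining 197 kg)
118 kg → truck 4 (remaining 79 kg)
90 kg → truck 5 (remaining 410 kg)
309 kg → truck 5 (remaining 101 kg)
365 kg → truck 6 (remaining 135 kg)
351 kg → truck 7 (remaining 149 kg)
7 trucks × 500 kg = 3500 kg; used 2973 kg; unused 527 kg.

527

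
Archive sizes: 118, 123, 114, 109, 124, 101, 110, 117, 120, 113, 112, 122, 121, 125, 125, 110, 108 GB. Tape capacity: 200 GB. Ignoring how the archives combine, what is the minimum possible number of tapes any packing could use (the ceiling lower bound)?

10

Total size = 118 + 123 + 114 + 109 + 124 + 101 + 110 + 117 + 120 + 113 + 112 + 122 + 121 + 125 + 125 + 110 + 108 = 1972 GB.
⌈1972 / 200⌉ = 10.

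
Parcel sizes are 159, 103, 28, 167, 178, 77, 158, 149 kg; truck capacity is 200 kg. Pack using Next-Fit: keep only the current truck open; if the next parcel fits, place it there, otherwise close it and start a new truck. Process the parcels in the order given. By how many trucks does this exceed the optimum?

Next-Fit: [159] [103,28] [167] [178] [77] [158] [149] → 7 trucks.
Total size 1019 kg; any packing needs at least ⌈1019/200⌉ = 6 trucks.
An optimal packing achieves that bound: [178] [167,28] [159] [158] [149] [103,77] → 6 trucks.
Excess: 7 − 6 = 1.

1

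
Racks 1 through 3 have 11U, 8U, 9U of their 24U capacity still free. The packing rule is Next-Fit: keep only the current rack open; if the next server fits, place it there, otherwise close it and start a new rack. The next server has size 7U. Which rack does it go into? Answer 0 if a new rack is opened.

3

Next-Fit only looks at rack 3, which has 9U free.
7U fits there.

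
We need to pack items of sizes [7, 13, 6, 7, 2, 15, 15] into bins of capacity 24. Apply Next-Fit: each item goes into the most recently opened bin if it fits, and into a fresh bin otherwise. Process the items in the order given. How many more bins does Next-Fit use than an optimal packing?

Next-Fit: [7,13] [6,7,2] [15] [15] → 4 bins.
Total size 65; any packing needs at least ⌈65/24⌉ = 3 bins.
An optimal packing achieves that bound: [15,7,2] [15,7] [13,6] → 3 bins.
Excess: 4 − 3 = 1.

1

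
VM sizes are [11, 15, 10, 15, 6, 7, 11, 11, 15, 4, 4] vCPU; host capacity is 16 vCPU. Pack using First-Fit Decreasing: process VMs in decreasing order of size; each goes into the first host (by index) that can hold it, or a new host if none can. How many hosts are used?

8

Sorted descending: 15, 15, 15, 11, 11, 11, 10, 7, 6, 4, 4.
Put 15 vCPU in host 1; 1 vCPU remain.
Put 15 vCPU in host 2; 1 vCPU remain.
Put 15 vCPU in host 3; 1 vCPU remain.
Put 11 vCPU in host 4; 5 vCPU remain.
Put 11 vCPU in host 5; 5 vCPU remain.
Put 11 vCPU in host 6; 5 vCPU remain.
Put 10 vCPU in host 7; 6 vCPU remain.
Put 7 vCPU in host 8; 9 vCPU remain.
Put 6 vCPU in host 7; 0 vCPU remain.
Put 4 vCPU in host 4; 1 vCPU remain.
Put 4 vCPU in host 5; 1 vCPU remain.
Final hosts: [15] [15] [15] [11,4] [11,4] [11] [10,6] [7].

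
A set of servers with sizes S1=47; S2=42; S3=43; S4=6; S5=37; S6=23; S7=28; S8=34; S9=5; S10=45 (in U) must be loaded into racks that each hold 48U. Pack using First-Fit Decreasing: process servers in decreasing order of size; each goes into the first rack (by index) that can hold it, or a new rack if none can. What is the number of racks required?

8

Sorted descending: 47, 45, 43, 42, 37, 34, 28, 23, 6, 5.
Put 47U in rack 1; 1U remain.
Put 45U in rack 2; 3U remain.
Put 43U in rack 3; 5U remain.
Put 42U in rack 4; 6U remain.
Put 37U in rack 5; 11U remain.
Put 34U in rack 6; 14U remain.
Put 28U in rack 7; 20U remain.
Put 23U in rack 8; 25U remain.
Put 6U in rack 4; 0U remain.
Put 5U in rack 3; 0U remain.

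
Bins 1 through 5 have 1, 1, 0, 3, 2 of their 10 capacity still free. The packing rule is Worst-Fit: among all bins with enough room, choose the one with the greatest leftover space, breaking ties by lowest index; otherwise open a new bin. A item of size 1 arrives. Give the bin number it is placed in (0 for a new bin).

4

Bins with room: bin 1 (1), bin 2 (1), bin 4 (3), bin 5 (2).
Most room is bin 4 with 3 free.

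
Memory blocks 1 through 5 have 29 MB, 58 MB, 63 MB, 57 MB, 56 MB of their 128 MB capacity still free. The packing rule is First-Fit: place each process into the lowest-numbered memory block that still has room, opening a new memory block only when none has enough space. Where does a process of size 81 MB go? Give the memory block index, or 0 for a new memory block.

No memory block has ≥ 81 MB free, so a new memory block is opened.

0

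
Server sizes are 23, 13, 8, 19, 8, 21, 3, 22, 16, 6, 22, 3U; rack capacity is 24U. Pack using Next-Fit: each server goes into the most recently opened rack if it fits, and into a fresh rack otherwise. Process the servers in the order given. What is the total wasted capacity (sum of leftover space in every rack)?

52

23U → rack 1 (remaining 1U)
13U → rack 2 (remaining 11U)
8U → rack 2 (remaining 3U)
19U → rack 3 (remaining 5U)
8U → rack 4 (remaining 16U)
21U → rack 5 (remaining 3U)
3U → rack 5 (remaining 0U)
22U → rack 6 (remaining 2U)
16U → rack 7 (remaining 8U)
6U → rack 7 (remaining 2U)
22U → rack 8 (remaining 2U)
3U → rack 9 (remaining 21U)
9 racks × 24U = 216U; used 164U; unused 52U.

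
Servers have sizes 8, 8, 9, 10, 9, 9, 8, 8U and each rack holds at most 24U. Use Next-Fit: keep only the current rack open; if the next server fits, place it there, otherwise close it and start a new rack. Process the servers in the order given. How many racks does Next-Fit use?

rack 1: place 8U, 16U left
rack 1: place 8U, 8U left
rack 2: place 9U, 15U left
rack 2: place 10U, 5U left
rack 3: place 9U, 15U left
rack 3: place 9U, 6U left
rack 4: place 8U, 16U left
rack 4: place 8U, 8U left

4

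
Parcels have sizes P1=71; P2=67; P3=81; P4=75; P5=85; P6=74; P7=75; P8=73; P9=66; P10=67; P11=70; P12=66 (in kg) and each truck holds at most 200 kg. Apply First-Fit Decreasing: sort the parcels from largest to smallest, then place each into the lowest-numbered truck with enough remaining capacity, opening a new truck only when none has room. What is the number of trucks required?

Sorted descending: 85, 81, 75, 75, 74, 73, 71, 70, 67, 67, 66, 66.
Put 85 kg in truck 1; 115 kg remain.
Put 81 kg in truck 1; 34 kg remain.
Put 75 kg in truck 2; 125 kg remain.
Put 75 kg in truck 2; 50 kg remain.
Put 74 kg in truck 3; 126 kg remain.
Put 73 kg in truck 3; 53 kg remain.
Put 71 kg in truck 4; 129 kg remain.
Put 70 kg in truck 4; 59 kg remain.
Put 67 kg in truck 5; 133 kg remain.
Put 67 kg in truck 5; 66 kg remain.
Put 66 kg in truck 5; 0 kg remain.
Put 66 kg in truck 6; 134 kg remain.
Final trucks: [85,81] [75,75] [74,73] [71,70] [67,67,66] [66].

6 trucks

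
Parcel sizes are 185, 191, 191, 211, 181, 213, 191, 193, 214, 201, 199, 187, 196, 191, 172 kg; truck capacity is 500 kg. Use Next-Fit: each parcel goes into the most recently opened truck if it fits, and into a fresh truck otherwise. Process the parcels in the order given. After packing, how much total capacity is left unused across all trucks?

truck 1: place 185 kg, 315 kg left
truck 1: place 191 kg, 124 kg left
truck 2: place 191 kg, 309 kg left
truck 2: place 211 kg, 98 kg left
truck 3: place 181 kg, 319 kg left
truck 3: place 213 kg, 106 kg left
truck 4: place 191 kg, 309 kg left
truck 4: place 193 kg, 116 kg left
truck 5: place 214 kg, 286 kg left
truck 5: place 201 kg, 85 kg left
truck 6: place 199 kg, 301 kg left
truck 6: place 187 kg, 114 kg left
truck 7: place 196 kg, 304 kg left
truck 7: place 191 kg, 113 kg left
truck 8: place 172 kg, 328 kg left
8 trucks × 500 kg = 4000 kg; used 2916 kg; unused 1084 kg.

1084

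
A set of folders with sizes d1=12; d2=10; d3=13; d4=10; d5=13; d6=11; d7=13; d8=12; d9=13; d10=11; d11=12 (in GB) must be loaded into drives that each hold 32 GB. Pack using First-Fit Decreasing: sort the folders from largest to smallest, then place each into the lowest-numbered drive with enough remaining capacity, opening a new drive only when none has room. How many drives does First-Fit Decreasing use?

5 drives

Sorted descending: 13, 13, 13, 13, 12, 12, 12, 11, 11, 10, 10.
13 GB → drive 1 (remaining 19 GB)
13 GB → drive 1 (remaining 6 GB)
13 GB → drive 2 (remaining 19 GB)
13 GB → drive 2 (remaining 6 GB)
12 GB → drive 3 (remaining 20 GB)
12 GB → drive 3 (remaining 8 GB)
12 GB → drive 4 (remaining 20 GB)
11 GB → drive 4 (remaining 9 GB)
11 GB → drive 5 (remaining 21 GB)
10 GB → drive 5 (remaining 11 GB)
10 GB → drive 5 (remaining 1 GB)
Final drives: [13,13] [13,13] [12,12] [12,11] [11,10,10].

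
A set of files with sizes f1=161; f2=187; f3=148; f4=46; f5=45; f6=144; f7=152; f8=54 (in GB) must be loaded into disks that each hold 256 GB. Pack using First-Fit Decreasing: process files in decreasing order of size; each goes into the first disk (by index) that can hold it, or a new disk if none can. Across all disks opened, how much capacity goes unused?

Sorted descending: 187, 161, 152, 148, 144, 54, 46, 45.
disk 1: place 187 GB, 69 GB left
disk 2: place 161 GB, 95 GB left
disk 3: place 152 GB, 104 GB left
disk 4: place 148 GB, 108 GB left
disk 5: place 144 GB, 112 GB left
disk 1: place 54 GB, 15 GB left
disk 2: place 46 GB, 49 GB left
disk 2: place 45 GB, 4 GB left
5 disks × 256 GB = 1280 GB; used 937 GB; unused 343 GB.

343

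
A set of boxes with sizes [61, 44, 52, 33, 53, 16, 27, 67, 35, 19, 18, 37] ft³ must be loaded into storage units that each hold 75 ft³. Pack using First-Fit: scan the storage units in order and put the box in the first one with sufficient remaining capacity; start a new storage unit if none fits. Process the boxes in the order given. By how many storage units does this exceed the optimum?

First-Fit: [61] [44,16] [52,19] [33,27] [53,18] [67] [35,37] → 7 storage units.
Total size 462 ft³; any packing needs at least ⌈462/75⌉ = 7 storage units.
So 7 is already optimal.

0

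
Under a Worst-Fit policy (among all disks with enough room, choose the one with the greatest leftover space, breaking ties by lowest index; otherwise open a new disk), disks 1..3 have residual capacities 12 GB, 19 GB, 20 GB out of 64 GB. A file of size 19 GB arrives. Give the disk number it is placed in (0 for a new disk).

Disks with room: disk 2 (19 GB), disk 3 (20 GB).
Most room is disk 3 with 20 GB free.

3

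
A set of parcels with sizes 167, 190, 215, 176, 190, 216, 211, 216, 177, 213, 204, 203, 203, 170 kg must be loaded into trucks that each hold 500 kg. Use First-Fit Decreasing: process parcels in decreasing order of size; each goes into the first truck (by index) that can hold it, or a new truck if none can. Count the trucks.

7 trucks

Sorted descending: 216, 216, 215, 213, 211, 204, 203, 203, 190, 190, 177, 176, 170, 167.
truck 1: place 216 kg, 284 kg left
truck 1: place 216 kg, 68 kg left
truck 2: place 215 kg, 285 kg left
truck 2: place 213 kg, 72 kg left
truck 3: place 211 kg, 289 kg left
truck 3: place 204 kg, 85 kg left
truck 4: place 203 kg, 297 kg left
truck 4: place 203 kg, 94 kg left
truck 5: place 190 kg, 310 kg left
truck 5: place 190 kg, 120 kg left
truck 6: place 177 kg, 323 kg left
truck 6: place 176 kg, 147 kg left
truck 7: place 170 kg, 330 kg left
truck 7: place 167 kg, 163 kg left
Final trucks: [216,216] [215,213] [211,204] [203,203] [190,190] [177,176] [170,167].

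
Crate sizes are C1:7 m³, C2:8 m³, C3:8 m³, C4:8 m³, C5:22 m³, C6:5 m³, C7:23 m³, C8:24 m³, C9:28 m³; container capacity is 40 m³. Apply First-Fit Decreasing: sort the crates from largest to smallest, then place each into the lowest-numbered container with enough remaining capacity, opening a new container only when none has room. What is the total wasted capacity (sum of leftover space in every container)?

Sorted descending: 28, 24, 23, 22, 8, 8, 8, 7, 5.
container 1: place 28 m³, 12 m³ left
container 2: place 24 m³, 16 m³ left
container 3: place 23 m³, 17 m³ left
container 4: place 22 m³, 18 m³ left
container 1: place 8 m³, 4 m³ left
container 2: place 8 m³, 8 m³ left
container 2: place 8 m³, 0 m³ left
container 3: place 7 m³, 10 m³ left
container 3: place 5 m³, 5 m³ left
4 containers × 40 m³ = 160 m³; used 133 m³; unused 27 m³.

27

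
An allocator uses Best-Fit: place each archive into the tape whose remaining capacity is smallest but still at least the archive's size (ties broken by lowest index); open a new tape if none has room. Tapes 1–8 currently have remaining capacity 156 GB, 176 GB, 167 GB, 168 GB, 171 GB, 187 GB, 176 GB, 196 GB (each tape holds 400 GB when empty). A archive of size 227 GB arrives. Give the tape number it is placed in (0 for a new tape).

No tape has ≥ 227 GB free, so a new tape is opened.

0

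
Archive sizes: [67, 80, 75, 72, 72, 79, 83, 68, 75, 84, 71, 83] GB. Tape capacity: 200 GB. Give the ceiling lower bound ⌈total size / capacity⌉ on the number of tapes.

Total size = 67 + 80 + 75 + 72 + 72 + 79 + 83 + 68 + 75 + 84 + 71 + 83 = 909 GB.
⌈909 / 200⌉ = 5.

5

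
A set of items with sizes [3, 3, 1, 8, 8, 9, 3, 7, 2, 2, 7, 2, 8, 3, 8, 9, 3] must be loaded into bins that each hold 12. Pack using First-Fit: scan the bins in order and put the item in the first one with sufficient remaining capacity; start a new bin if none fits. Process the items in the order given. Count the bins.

bin 1: place 3, 9 left
bin 1: place 3, 6 left
bin 1: place 1, 5 left
bin 2: place 8, 4 left
bin 3: place 8, 4 left
bin 4: place 9, 3 left
bin 1: place 3, 2 left
bin 5: place 7, 5 left
bin 1: place 2, 0 left
bin 2: place 2, 2 left
bin 6: place 7, 5 left
bin 2: place 2, 0 left
bin 7: place 8, 4 left
bin 3: place 3, 1 left
bin 8: place 8, 4 left
bin 9: place 9, 3 left
bin 4: place 3, 0 left
Final bins: [3,3,1,3,2] [8,2,2] [8,3] [9,3] [7] [7] [8] [8] [9].

9 bins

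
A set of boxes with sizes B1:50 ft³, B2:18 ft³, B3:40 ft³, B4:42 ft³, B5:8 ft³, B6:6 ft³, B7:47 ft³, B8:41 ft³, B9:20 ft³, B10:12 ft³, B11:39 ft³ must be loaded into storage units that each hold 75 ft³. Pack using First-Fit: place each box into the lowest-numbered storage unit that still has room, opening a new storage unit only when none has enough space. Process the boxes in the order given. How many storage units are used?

B1 (50 ft³) → storage unit 1 (remaining 25 ft³)
B2 (18 ft³) → storage unit 1 (remaining 7 ft³)
B3 (40 ft³) → storage unit 2 (remaining 35 ft³)
B4 (42 ft³) → storage unit 3 (remaining 33 ft³)
B5 (8 ft³) → storage unit 2 (remaining 27 ft³)
B6 (6 ft³) → storage unit 1 (remaining 1 ft³)
B7 (47 ft³) → storage unit 4 (remaining 28 ft³)
B8 (41 ft³) → storage unit 5 (remaining 34 ft³)
B9 (20 ft³) → storage unit 2 (remaining 7 ft³)
B10 (12 ft³) → storage unit 3 (remaining 21 ft³)
B11 (39 ft³) → storage unit 6 (remaining 36 ft³)

6 storage units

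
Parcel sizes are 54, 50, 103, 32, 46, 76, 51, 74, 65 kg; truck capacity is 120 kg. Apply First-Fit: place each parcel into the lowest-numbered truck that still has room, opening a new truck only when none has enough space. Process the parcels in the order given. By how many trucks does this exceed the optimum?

1

First-Fit: [54,50] [103] [32,46] [76] [51,65] [74] → 6 trucks.
Total size 551 kg; any packing needs at least ⌈551/120⌉ = 5 trucks.
An optimal packing achieves that bound: [103] [76,32] [74,46] [65,54] [51,50] → 5 trucks.
Excess: 6 − 5 = 1.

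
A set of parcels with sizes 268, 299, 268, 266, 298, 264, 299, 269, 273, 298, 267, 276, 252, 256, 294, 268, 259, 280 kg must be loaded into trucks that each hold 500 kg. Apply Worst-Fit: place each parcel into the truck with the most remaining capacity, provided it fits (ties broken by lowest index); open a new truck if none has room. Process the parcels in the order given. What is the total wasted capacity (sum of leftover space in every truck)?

4046

Put 268 kg in truck 1; 232 kg remain.
Put 299 kg in truck 2; 201 kg remain.
Put 268 kg in truck 3; 232 kg remain.
Put 266 kg in truck 4; 234 kg remain.
Put 298 kg in truck 5; 202 kg remain.
Put 264 kg in truck 6; 236 kg remain.
Put 299 kg in truck 7; 201 kg remain.
Put 269 kg in truck 8; 231 kg remain.
Put 273 kg in truck 9; 227 kg remain.
Put 298 kg in truck 10; 202 kg remain.
Put 267 kg in truck 11; 233 kg remain.
Put 276 kg in truck 12; 224 kg remain.
Put 252 kg in truck 13; 248 kg remain.
Put 256 kg in truck 14; 244 kg remain.
Put 294 kg in truck 15; 206 kg remain.
Put 268 kg in truck 16; 232 kg remain.
Put 259 kg in truck 17; 241 kg remain.
Put 280 kg in truck 18; 220 kg remain.
18 trucks × 500 kg = 9000 kg; used 4954 kg; unused 4046 kg.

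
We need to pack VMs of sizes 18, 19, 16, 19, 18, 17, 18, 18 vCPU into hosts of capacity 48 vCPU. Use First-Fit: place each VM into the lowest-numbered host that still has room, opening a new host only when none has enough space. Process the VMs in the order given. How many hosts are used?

Put 18 vCPU in host 1; 30 vCPU remain.
Put 19 vCPU in host 1; 11 vCPU remain.
Put 16 vCPU in host 2; 32 vCPU remain.
Put 19 vCPU in host 2; 13 vCPU remain.
Put 18 vCPU in host 3; 30 vCPU remain.
Put 17 vCPU in host 3; 13 vCPU remain.
Put 18 vCPU in host 4; 30 vCPU remain.
Put 18 vCPU in host 4; 12 vCPU remain.

4 hosts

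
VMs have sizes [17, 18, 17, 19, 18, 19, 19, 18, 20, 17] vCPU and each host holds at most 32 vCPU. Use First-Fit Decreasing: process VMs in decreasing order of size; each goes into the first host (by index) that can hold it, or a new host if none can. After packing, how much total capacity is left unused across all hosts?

138

Sorted descending: 20, 19, 19, 19, 18, 18, 18, 17, 17, 17.
host 1: place 20 vCPU, 12 vCPU left
host 2: place 19 vCPU, 13 vCPU left
host 3: place 19 vCPU, 13 vCPU left
host 4: place 19 vCPU, 13 vCPU left
host 5: place 18 vCPU, 14 vCPU left
host 6: place 18 vCPU, 14 vCPU left
host 7: place 18 vCPU, 14 vCPU left
host 8: place 17 vCPU, 15 vCPU left
host 9: place 17 vCPU, 15 vCPU left
host 10: place 17 vCPU, 15 vCPU left
10 hosts × 32 vCPU = 320 vCPU; used 182 vCPU; unused 138 vCPU.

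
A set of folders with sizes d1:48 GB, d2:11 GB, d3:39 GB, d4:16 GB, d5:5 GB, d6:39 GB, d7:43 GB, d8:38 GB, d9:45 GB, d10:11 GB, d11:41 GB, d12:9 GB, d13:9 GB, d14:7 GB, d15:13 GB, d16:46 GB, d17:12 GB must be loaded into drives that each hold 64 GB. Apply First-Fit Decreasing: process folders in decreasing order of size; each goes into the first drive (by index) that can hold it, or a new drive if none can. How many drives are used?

8

Sorted descending: 48, 46, 45, 43, 41, 39, 39, 38, 16, 13, 12, 11, 11, 9, 9, 7, 5.
48 GB → drive 1 (remaining 16 GB)
46 GB → drive 2 (remaining 18 GB)
45 GB → drive 3 (remaining 19 GB)
43 GB → drive 4 (remaining 21 GB)
41 GB → drive 5 (remaining 23 GB)
39 GB → drive 6 (remaining 25 GB)
39 GB → drive 7 (remaining 25 GB)
38 GB → drive 8 (remaining 26 GB)
16 GB → drive 1 (remaining 0 GB)
13 GB → drive 2 (remaining 5 GB)
12 GB → drive 3 (remaining 7 GB)
11 GB → drive 4 (remaining 10 GB)
11 GB → drive 5 (remaining 12 GB)
9 GB → drive 4 (remaining 1 GB)
9 GB → drive 5 (remaining 3 GB)
7 GB → drive 3 (remaining 0 GB)
5 GB → drive 2 (remaining 0 GB)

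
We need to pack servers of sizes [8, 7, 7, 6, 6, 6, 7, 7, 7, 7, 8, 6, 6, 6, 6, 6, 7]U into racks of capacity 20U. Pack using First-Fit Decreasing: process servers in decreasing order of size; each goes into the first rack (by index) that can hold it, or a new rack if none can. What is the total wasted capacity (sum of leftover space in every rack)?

Sorted descending: 8, 8, 7, 7, 7, 7, 7, 7, 7, 6, 6, 6, 6, 6, 6, 6, 6.
8U → rack 1 (remaining 12U)
8U → rack 1 (remaining 4U)
7U → rack 2 (remaining 13U)
7U → rack 2 (remaining 6U)
7U → rack 3 (remaining 13U)
7U → rack 3 (remaining 6U)
7U → rack 4 (remaining 13U)
7U → rack 4 (remaining 6U)
7U → rack 5 (remaining 13U)
6U → rack 2 (remaining 0U)
6U → rack 3 (remaining 0U)
6U → rack 4 (remaining 0U)
6U → rack 5 (remaining 7U)
6U → rack 5 (remaining 1U)
6U → rack 6 (remaining 14U)
6U → rack 6 (remaining 8U)
6U → rack 6 (remaining 2U)
6 racks × 20U = 120U; used 113U; unused 7U.

7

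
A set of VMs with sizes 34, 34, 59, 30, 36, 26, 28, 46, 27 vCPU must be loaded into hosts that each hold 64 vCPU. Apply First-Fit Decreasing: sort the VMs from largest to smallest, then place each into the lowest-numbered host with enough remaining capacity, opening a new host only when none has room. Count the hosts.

6

Sorted descending: 59, 46, 36, 34, 34, 30, 28, 27, 26.
59 vCPU → host 1 (remaining 5 vCPU)
46 vCPU → host 2 (remaining 18 vCPU)
36 vCPU → host 3 (remaining 28 vCPU)
34 vCPU → host 4 (remaining 30 vCPU)
34 vCPU → host 5 (remaining 30 vCPU)
30 vCPU → host 4 (remaining 0 vCPU)
28 vCPU → host 3 (remaining 0 vCPU)
27 vCPU → host 5 (remaining 3 vCPU)
26 vCPU → host 6 (remaining 38 vCPU)
Final hosts: [59] [46] [36,28] [34,30] [34,27] [26].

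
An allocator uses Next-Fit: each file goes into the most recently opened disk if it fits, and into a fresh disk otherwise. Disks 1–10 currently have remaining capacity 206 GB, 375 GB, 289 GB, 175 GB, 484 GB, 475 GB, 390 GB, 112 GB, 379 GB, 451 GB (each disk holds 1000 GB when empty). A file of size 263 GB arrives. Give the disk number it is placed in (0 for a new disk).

10

Next-Fit only looks at disk 10, which has 451 GB free.
263 GB fits there.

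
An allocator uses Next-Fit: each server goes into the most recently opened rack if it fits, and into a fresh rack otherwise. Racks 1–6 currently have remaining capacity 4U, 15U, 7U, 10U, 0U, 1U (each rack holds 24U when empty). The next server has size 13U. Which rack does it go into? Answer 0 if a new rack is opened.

0

Next-Fit only looks at rack 6, which has 1U free.
13U does not fit, so a new rack is opened.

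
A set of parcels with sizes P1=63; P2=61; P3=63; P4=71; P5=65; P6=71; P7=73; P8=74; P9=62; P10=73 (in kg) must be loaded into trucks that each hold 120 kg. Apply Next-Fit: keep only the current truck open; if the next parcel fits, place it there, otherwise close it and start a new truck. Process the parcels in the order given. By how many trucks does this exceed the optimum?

0

Next-Fit: [63] [61] [63] [71] [65] [71] [73] [74] [62] [73] → 10 trucks.
10 parcels exceed 60 kg (half the capacity), and no two of those can share a truck, so at least 10 trucks are needed.
So 10 is already optimal.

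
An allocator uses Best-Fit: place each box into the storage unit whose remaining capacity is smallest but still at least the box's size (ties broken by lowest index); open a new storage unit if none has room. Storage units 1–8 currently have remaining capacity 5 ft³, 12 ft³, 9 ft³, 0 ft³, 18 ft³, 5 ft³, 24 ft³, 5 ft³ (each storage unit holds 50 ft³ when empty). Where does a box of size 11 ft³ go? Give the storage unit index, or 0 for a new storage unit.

Storage units with room: storage unit 2 (12 ft³), storage unit 5 (18 ft³), storage unit 7 (24 ft³).
Tightest fit is storage unit 2 with 12 ft³ free.

2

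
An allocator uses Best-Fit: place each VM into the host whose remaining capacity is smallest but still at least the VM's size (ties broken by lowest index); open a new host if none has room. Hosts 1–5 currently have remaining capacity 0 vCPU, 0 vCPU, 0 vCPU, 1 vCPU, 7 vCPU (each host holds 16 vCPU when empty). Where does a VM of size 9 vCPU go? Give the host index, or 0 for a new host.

No host has ≥ 9 vCPU free, so a new host is opened.

0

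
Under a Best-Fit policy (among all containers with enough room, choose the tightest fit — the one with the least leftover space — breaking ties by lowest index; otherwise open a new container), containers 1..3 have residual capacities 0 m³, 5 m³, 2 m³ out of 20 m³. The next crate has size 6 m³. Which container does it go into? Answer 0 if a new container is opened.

0

No container has ≥ 6 m³ free, so a new container is opened.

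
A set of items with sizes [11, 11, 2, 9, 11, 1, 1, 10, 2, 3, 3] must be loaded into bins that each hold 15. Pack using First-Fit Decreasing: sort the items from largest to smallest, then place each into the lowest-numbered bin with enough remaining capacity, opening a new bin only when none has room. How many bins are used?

5

Sorted descending: 11, 11, 11, 10, 9, 3, 3, 2, 2, 1, 1.
11 → bin 1 (remaining 4)
11 → bin 2 (remaining 4)
11 → bin 3 (remaining 4)
10 → bin 4 (remaining 5)
9 → bin 5 (remaining 6)
3 → bin 1 (remaining 1)
3 → bin 2 (remaining 1)
2 → bin 3 (remaining 2)
2 → bin 3 (remaining 0)
1 → bin 1 (remaining 0)
1 → bin 2 (remaining 0)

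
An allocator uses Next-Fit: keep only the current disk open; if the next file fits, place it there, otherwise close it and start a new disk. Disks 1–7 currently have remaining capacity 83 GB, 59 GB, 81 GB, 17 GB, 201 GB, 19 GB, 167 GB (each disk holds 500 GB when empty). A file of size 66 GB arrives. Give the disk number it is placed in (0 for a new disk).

7

Next-Fit only looks at disk 7, which has 167 GB free.
66 GB fits there.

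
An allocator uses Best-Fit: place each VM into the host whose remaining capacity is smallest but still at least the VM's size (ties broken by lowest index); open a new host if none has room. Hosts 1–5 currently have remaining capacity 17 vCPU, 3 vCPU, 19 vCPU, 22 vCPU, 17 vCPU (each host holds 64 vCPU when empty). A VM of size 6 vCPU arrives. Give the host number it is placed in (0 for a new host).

Hosts with room: host 1 (17 vCPU), host 3 (19 vCPU), host 4 (22 vCPU), host 5 (17 vCPU).
Tightest fit is host 1 with 17 vCPU free.

1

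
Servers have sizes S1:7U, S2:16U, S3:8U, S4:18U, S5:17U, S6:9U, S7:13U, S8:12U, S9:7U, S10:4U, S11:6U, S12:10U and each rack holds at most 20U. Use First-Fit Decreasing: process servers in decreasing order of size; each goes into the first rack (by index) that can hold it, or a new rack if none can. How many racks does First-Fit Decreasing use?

7 racks

Sorted descending: 18, 17, 16, 13, 12, 10, 9, 8, 7, 7, 6, 4.
rack 1: place 18U, 2U left
rack 2: place 17U, 3U left
rack 3: place 16U, 4U left
rack 4: place 13U, 7U left
rack 5: place 12U, 8U left
rack 6: place 10U, 10U left
rack 6: place 9U, 1U left
rack 5: place 8U, 0U left
rack 4: place 7U, 0U left
rack 7: place 7U, 13U left
rack 7: place 6U, 7U left
rack 3: place 4U, 0U left
Final racks: [18] [17] [16,4] [13,7] [12,8] [10,9] [7,6].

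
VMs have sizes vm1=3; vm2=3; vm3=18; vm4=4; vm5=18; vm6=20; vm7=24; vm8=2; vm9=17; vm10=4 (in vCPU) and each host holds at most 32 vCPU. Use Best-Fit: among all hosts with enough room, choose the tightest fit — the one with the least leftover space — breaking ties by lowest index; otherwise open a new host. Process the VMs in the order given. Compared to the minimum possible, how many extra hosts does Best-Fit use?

0

Best-Fit: [3,3,18,4,2] [18] [20] [24,4] [17] → 5 hosts.
5 VMs exceed 16 vCPU (half the capacity), and no two of those can share a host, so at least 5 hosts are needed.
So 5 is already optimal.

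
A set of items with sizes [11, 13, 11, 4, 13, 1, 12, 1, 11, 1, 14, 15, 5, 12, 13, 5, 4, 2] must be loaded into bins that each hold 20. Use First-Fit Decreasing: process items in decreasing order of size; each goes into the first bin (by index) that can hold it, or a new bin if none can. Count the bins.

10

Sorted descending: 15, 14, 13, 13, 13, 12, 12, 11, 11, 11, 5, 5, 4, 4, 2, 1, 1, 1.
15 → bin 1 (remaining 5)
14 → bin 2 (remaining 6)
13 → bin 3 (remaining 7)
13 → bin 4 (remaining 7)
13 → bin 5 (remaining 7)
12 → bin 6 (remaining 8)
12 → bin 7 (remaining 8)
11 → bin 8 (remaining 9)
11 → bin 9 (remaining 9)
11 → bin 10 (remaining 9)
5 → bin 1 (remaining 0)
5 → bin 2 (remaining 1)
4 → bin 3 (remaining 3)
4 → bin 4 (remaining 3)
2 → bin 3 (remaining 1)
1 → bin 2 (remaining 0)
1 → bin 3 (remaining 0)
1 → bin 4 (remaining 2)
Final bins: [15,5] [14,5,1] [13,4,2,1] [13,4,1] [13] [12] [12] [11] [11] [11].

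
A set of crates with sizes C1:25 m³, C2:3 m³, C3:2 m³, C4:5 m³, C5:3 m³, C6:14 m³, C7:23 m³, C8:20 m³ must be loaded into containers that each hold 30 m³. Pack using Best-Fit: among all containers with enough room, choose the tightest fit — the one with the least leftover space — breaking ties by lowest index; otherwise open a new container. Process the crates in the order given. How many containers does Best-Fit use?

4 containers

C1 (25 m³) → container 1 (remaining 5 m³)
C2 (3 m³) → container 1 (remaining 2 m³)
C3 (2 m³) → container 1 (remaining 0 m³)
C4 (5 m³) → container 2 (remaining 25 m³)
C5 (3 m³) → container 2 (remaining 22 m³)
C6 (14 m³) → container 2 (remaining 8 m³)
C7 (23 m³) → container 3 (remaining 7 m³)
C8 (20 m³) → container 4 (remaining 10 m³)
Final containers: [25,3,2] [5,3,14] [23] [20].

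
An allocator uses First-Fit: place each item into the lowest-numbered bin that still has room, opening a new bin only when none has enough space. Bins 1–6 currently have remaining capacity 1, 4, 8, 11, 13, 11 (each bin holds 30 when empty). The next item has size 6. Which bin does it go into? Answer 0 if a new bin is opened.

3

Bins with room: bin 3 (8), bin 4 (11), bin 5 (13), bin 6 (11).
The first with room is bin 3.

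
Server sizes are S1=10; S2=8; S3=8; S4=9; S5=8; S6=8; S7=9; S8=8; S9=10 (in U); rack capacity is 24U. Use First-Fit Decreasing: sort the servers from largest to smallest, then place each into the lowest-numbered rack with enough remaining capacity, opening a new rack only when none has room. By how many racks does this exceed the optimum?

First-Fit Decreasing: [10,10] [9,9] [8,8,8] [8,8] → 4 racks.
Total size 78U; any packing needs at least ⌈78/24⌉ = 4 racks.
So 4 is already optimal.

0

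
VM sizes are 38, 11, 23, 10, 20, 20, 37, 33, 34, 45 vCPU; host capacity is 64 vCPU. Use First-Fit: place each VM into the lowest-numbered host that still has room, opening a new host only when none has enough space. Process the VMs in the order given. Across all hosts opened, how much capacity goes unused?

113

Put 38 vCPU in host 1; 26 vCPU remain.
Put 11 vCPU in host 1; 15 vCPU remain.
Put 23 vCPU in host 2; 41 vCPU remain.
Put 10 vCPU in host 1; 5 vCPU remain.
Put 20 vCPU in host 2; 21 vCPU remain.
Put 20 vCPU in host 2; 1 vCPU remain.
Put 37 vCPU in host 3; 27 vCPU remain.
Put 33 vCPU in host 4; 31 vCPU remain.
Put 34 vCPU in host 5; 30 vCPU remain.
Put 45 vCPU in host 6; 19 vCPU remain.
6 hosts × 64 vCPU = 384 vCPU; used 271 vCPU; unused 113 vCPU.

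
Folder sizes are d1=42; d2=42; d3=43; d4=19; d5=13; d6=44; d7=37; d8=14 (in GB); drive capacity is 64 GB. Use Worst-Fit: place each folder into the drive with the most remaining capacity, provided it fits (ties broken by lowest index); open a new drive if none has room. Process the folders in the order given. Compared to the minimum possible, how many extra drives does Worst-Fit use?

0

Worst-Fit: [42,19] [42,13] [43] [44] [37,14] → 5 drives.
5 folders exceed 32 GB (half the capacity), and no two of those can share a drive, so at least 5 drives are needed.
So 5 is already optimal.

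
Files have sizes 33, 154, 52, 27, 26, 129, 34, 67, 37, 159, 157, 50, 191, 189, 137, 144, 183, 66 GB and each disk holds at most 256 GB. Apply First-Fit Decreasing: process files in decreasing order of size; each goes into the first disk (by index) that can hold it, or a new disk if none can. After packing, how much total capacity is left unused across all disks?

469

Sorted descending: 191, 189, 183, 159, 157, 154, 144, 137, 129, 67, 66, 52, 50, 37, 34, 33, 27, 26.
disk 1: place 191 GB, 65 GB left
disk 2: place 189 GB, 67 GB left
disk 3: place 183 GB, 73 GB left
disk 4: place 159 GB, 97 GB left
disk 5: place 157 GB, 99 GB left
disk 6: place 154 GB, 102 GB left
disk 7: place 144 GB, 112 GB left
disk 8: place 137 GB, 119 GB left
disk 9: place 129 GB, 127 GB left
disk 2: place 67 GB, 0 GB left
disk 3: place 66 GB, 7 GB left
disk 1: place 52 GB, 13 GB left
disk 4: place 50 GB, 47 GB left
disk 4: place 37 GB, 10 GB left
disk 5: place 34 GB, 65 GB left
disk 5: place 33 GB, 32 GB left
disk 5: place 27 GB, 5 GB left
disk 6: place 26 GB, 76 GB left
9 disks × 256 GB = 2304 GB; used 1835 GB; unused 469 GB.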